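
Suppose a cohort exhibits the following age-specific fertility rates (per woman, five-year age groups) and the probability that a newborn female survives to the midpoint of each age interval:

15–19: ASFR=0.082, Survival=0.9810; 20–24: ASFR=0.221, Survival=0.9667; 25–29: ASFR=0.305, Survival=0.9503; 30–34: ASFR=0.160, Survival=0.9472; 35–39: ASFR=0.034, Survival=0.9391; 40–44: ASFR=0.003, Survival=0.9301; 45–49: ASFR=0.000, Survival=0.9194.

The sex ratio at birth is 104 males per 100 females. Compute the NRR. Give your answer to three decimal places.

Proportion female at birth = 100 / (100 + 104) = 0.49020.
Survival-weighted fertility by age (5·fₓ·Sₓ):
  15–19: 5 × 0.082 × 0.9810 = 0.40221
  20–24: 5 × 0.221 × 0.9667 = 1.06820
  25–29: 5 × 0.305 × 0.9503 = 1.44921
  30–34: 5 × 0.160 × 0.9472 = 0.75776
  35–39: 5 × 0.034 × 0.9391 = 0.15965
  40–44: 5 × 0.003 × 0.9301 = 0.01395
  45–49: 5 × 0.000 × 0.9194 = 0.00000
Sum = 3.85098
NRR = 0.49020 × 3.85098 = 1.88775
NRR > 1, so each generation more than replaces itself.

1.888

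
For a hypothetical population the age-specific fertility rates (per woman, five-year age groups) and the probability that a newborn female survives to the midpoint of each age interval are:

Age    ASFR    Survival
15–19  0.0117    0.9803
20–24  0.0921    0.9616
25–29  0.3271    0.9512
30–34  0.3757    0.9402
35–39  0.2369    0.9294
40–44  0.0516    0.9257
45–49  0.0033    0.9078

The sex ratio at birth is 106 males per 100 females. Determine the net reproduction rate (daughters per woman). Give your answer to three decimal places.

Proportion female at birth = 100 / (100 + 106) = 0.48544.
Weighting each age-specific rate by interval width and survival:
  15–19: 5 × 0.0117 × 0.9803 = 0.05735
  20–24: 5 × 0.0921 × 0.9616 = 0.44282
  25–29: 5 × 0.3271 × 0.9512 = 1.55569
  30–34: 5 × 0.3757 × 0.9402 = 1.76617
  35–39: 5 × 0.2369 × 0.9294 = 1.10087
  40–44: 5 × 0.0516 × 0.9257 = 0.23883
  45–49: 5 × 0.0033 × 0.9078 = 0.01498
Sum = 5.17671
NRR = 0.48544 × 5.17671 = 2.51298

2.513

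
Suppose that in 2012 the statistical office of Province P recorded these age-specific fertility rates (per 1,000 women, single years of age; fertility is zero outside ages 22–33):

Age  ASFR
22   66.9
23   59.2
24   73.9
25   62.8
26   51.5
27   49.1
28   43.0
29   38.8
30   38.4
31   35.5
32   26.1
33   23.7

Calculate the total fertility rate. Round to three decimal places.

0.569

Sum of ASFRs = 66.9 + 59.2 + 73.9 + 62.8 + 51.5 + 49.1 + 43.0 + 38.8 + 38.4 + 35.5 + 26.1 + 23.7 = 568.9
TFR = 568.9 / 1000 = 0.5689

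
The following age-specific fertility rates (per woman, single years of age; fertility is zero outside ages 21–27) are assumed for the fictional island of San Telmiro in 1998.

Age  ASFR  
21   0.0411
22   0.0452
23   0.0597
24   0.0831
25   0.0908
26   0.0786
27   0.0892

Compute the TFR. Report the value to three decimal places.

0.488

Sum of ASFRs = 0.0411 + 0.0452 + 0.0597 + 0.0831 + 0.0908 + 0.0786 + 0.0892 = 0.4877
TFR = 0.4877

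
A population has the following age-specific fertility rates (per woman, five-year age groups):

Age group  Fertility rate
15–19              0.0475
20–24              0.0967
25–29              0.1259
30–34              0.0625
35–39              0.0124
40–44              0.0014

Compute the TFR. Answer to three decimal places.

Sum of ASFRs = 0.0475 + 0.0967 + 0.1259 + 0.0625 + 0.0124 + 0.0014 = 0.3464
TFR = 5 × 0.3464 = 1.732

1.732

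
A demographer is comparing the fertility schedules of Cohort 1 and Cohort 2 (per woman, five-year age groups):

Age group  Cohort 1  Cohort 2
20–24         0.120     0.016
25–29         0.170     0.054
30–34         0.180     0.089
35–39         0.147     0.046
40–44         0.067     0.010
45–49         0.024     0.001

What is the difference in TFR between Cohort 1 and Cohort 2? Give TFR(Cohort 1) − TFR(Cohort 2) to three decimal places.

Cohort 1:
  Sum of ASFRs = 0.120 + 0.170 + 0.180 + 0.147 + 0.067 + 0.024 = 0.708
  TFR = 5 × 0.708 = 3.54
Cohort 2:
  Sum of ASFRs = 0.016 + 0.054 + 0.089 + 0.046 + 0.010 + 0.001 = 0.216
  TFR = 5 × 0.216 = 1.08
Difference = 3.54 − 1.08 = 2.46

2.460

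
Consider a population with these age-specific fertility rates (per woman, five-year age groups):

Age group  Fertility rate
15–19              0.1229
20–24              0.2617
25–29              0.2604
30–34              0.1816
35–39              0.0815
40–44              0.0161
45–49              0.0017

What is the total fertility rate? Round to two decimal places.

4.63

Sum of ASFRs = 0.1229 + 0.2617 + 0.2604 + 0.1816 + 0.0815 + 0.0161 + 0.0017 = 0.9259
TFR = 5 × 0.9259 = 4.6295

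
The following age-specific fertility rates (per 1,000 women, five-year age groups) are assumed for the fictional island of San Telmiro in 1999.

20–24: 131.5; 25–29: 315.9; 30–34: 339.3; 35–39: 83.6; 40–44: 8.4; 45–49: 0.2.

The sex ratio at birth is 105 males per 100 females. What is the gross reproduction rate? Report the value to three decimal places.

Proportion female at birth = 100 / (100 + 105) = 0.48780.
Sum of ASFRs = 131.5 + 315.9 + 339.3 + 83.6 + 8.4 + 0.2 = 878.9
TFR = 5 × 878.9 / 1000 = 4.3945
GRR = 0.48780 × 4.3945 = 2.14364

2.144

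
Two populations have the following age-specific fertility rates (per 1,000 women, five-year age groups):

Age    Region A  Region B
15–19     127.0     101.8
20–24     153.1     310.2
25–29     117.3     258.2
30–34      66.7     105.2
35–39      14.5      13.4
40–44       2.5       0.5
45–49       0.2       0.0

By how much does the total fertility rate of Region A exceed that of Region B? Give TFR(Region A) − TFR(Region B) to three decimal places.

-1.540

Region A:
  Sum of ASFRs = 127.0 + 153.1 + 117.3 + 66.7 + 14.5 + 2.5 + 0.2 = 481.3
  TFR = 5 × 481.3 / 1000 = 2.4065
Region B:
  Sum of ASFRs = 101.8 + 310.2 + 258.2 + 105.2 + 13.4 + 0.5 + 0.0 = 789.3
  TFR = 5 × 789.3 / 1000 = 3.9465
Difference = 2.4065 − 3.9465 = -1.54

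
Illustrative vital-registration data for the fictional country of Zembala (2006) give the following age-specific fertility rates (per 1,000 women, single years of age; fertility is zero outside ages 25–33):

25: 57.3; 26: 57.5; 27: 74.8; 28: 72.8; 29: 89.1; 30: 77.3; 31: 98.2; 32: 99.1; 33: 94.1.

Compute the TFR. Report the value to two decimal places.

0.72

Sum of ASFRs = 57.3 + 57.5 + 74.8 + 72.8 + 89.1 + 77.3 + 98.2 + 99.1 + 94.1 = 720.2
TFR = 720.2 / 1000 = 0.7202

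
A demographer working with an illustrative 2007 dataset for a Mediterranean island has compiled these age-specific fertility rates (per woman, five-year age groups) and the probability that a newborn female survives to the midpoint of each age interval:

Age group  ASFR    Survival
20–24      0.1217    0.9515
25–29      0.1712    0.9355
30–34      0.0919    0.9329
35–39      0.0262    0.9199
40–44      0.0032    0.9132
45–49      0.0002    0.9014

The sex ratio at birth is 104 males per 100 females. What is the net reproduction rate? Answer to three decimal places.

0.953

Proportion female at birth = 100 / (100 + 104) = 0.49020.
Weighting each age-specific rate by interval width and survival:
  20–24: 5 × 0.1217 × 0.9515 = 0.57899
  25–29: 5 × 0.1712 × 0.9355 = 0.80079
  30–34: 5 × 0.0919 × 0.9329 = 0.42867
  35–39: 5 × 0.0262 × 0.9199 = 0.12051
  40–44: 5 × 0.0032 × 0.9132 = 0.01461
  45–49: 5 × 0.0002 × 0.9014 = 0.00090
Sum = 1.94447
NRR = 0.49020 × 1.94447 = 0.95318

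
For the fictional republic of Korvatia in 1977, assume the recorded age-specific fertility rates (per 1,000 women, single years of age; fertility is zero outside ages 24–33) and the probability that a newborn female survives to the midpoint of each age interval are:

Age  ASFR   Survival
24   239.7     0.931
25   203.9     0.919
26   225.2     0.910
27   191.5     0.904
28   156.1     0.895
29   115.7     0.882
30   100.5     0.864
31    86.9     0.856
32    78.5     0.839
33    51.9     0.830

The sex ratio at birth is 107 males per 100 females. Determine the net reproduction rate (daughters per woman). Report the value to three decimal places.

0.628

Proportion female at birth = 100 / (100 + 107) = 0.48309.
Survival-weighted fertility by age (1·fₓ·Sₓ):
  24: 1 × 239.7/1000 × 0.931 = 0.22316
  25: 1 × 203.9/1000 × 0.919 = 0.18738
  26: 1 × 225.2/1000 × 0.910 = 0.20493
  27: 1 × 191.5/1000 × 0.904 = 0.17312
  28: 1 × 156.1/1000 × 0.895 = 0.13971
  29: 1 × 115.7/1000 × 0.882 = 0.10205
  30: 1 × 100.5/1000 × 0.864 = 0.08683
  31: 1 × 86.9/1000 × 0.856 = 0.07439
  32: 1 × 78.5/1000 × 0.839 = 0.06586
  33: 1 × 51.9/1000 × 0.830 = 0.04308
Sum = 1.30051
NRR = 0.48309 × 1.30051 = 0.62826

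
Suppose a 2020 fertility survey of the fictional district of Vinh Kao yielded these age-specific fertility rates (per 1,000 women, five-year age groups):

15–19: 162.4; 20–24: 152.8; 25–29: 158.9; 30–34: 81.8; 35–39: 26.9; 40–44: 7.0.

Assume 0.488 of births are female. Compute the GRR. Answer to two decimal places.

1.44

Proportion female at birth = 0.488.
Sum of ASFRs = 162.4 + 152.8 + 158.9 + 81.8 + 26.9 + 7.0 = 589.8
TFR = 5 × 589.8 / 1000 = 2.949
GRR = 0.488 × 2.949 = 1.43911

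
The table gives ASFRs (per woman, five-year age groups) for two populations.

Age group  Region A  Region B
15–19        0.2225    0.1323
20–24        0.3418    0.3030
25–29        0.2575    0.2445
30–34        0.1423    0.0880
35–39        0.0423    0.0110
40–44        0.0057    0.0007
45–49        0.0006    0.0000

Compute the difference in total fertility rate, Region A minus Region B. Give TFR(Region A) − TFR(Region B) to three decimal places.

1.166

Region A:
  Sum of ASFRs = 0.2225 + 0.3418 + 0.2575 + 0.1423 + 0.0423 + 0.0057 + 0.0006 = 1.0127
  TFR = 5 × 1.0127 = 5.0635
Region B:
  Sum of ASFRs = 0.1323 + 0.3030 + 0.2445 + 0.0880 + 0.0110 + 0.0007 + 0.0000 = 0.7795
  TFR = 5 × 0.7795 = 3.8975
Difference = 5.0635 − 3.8975 = 1.166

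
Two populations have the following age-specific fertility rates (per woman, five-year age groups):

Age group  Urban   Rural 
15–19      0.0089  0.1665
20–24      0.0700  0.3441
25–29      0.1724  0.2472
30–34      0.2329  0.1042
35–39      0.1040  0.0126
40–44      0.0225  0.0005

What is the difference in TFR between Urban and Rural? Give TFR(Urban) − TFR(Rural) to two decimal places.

Urban:
  Sum of ASFRs = 0.0089 + 0.0700 + 0.1724 + 0.2329 + 0.1040 + 0.0225 = 0.6107
  TFR = 5 × 0.6107 = 3.0535
Rural:
  Sum of ASFRs = 0.1665 + 0.3441 + 0.2472 + 0.1042 + 0.0126 + 0.0005 = 0.8751
  TFR = 5 × 0.8751 = 4.3755
Difference = 3.0535 − 4.3755 = -1.322

-1.32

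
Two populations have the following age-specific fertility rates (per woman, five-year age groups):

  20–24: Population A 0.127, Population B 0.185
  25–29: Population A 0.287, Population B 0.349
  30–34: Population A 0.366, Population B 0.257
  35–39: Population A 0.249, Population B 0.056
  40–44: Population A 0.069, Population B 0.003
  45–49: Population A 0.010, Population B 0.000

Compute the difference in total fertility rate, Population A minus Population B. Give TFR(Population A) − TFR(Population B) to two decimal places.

Population A:
  Sum of ASFRs = 0.127 + 0.287 + 0.366 + 0.249 + 0.069 + 0.010 = 1.108
  TFR = 5 × 1.108 = 5.54
Population B:
  Sum of ASFRs = 0.185 + 0.349 + 0.257 + 0.056 + 0.003 + 0.000 = 0.850
  TFR = 5 × 0.850 = 4.25
Difference = 5.54 − 4.25 = 1.29

1.29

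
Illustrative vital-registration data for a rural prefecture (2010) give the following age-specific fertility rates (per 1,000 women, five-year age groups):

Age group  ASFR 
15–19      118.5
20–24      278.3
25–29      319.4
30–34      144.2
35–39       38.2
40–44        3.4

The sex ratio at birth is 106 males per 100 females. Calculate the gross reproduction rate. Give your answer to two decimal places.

Proportion female at birth = 100 / (100 + 106) = 0.48544.
Sum of ASFRs = 118.5 + 278.3 + 319.4 + 144.2 + 38.2 + 3.4 = 902.0
TFR = 5 × 902.0 / 1000 = 4.51
GRR = 0.48544 × 4.51 = 2.18933

2.19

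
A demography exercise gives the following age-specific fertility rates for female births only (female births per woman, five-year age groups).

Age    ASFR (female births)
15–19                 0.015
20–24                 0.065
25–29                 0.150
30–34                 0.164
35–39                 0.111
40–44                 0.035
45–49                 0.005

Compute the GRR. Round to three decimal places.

Sum of female ASFRs = 0.015 + 0.065 + 0.150 + 0.164 + 0.111 + 0.035 + 0.005 = 0.545
GRR = 5 × 0.545 = 2.725

2.725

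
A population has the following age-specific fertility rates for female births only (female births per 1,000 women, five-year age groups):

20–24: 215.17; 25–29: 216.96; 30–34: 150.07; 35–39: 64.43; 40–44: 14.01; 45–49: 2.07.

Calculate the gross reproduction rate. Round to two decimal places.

3.31

Sum of female ASFRs = 215.17 + 216.96 + 150.07 + 64.43 + 14.01 + 2.07 = 662.71
GRR = 5 × 662.71 / 1000 = 3.31355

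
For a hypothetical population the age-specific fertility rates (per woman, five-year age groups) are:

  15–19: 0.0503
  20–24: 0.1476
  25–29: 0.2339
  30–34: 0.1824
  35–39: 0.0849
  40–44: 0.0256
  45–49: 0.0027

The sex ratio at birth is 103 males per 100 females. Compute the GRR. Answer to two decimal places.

1.79

Proportion female at birth = 100 / (100 + 103) = 0.49261.
Sum of ASFRs = 0.0503 + 0.1476 + 0.2339 + 0.1824 + 0.0849 + 0.0256 + 0.0027 = 0.7274
TFR = 5 × 0.7274 = 3.637
GRR = 0.49261 × 3.637 = 1.79162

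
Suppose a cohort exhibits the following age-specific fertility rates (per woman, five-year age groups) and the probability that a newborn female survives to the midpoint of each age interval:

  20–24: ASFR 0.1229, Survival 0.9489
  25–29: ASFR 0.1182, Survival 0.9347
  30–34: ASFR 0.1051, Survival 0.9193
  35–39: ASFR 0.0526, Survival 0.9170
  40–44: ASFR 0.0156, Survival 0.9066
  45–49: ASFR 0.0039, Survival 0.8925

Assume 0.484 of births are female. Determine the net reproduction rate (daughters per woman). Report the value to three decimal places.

0.943

Proportion female at birth = 0.484.
Weighting each age-specific rate by interval width and survival:
  20–24: 5 × 0.1229 × 0.9489 = 0.58310
  25–29: 5 × 0.1182 × 0.9347 = 0.55241
  30–34: 5 × 0.1051 × 0.9193 = 0.48309
  35–39: 5 × 0.0526 × 0.9170 = 0.24117
  40–44: 5 × 0.0156 × 0.9066 = 0.07071
  45–49: 5 × 0.0039 × 0.8925 = 0.01740
Sum = 1.94788
NRR = 0.484 × 1.94788 = 0.94277
NRR < 1, so the cohort does not fully replace itself.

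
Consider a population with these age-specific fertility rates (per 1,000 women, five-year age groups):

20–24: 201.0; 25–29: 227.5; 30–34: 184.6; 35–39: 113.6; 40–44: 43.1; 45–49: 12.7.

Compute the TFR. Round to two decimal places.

3.91

Sum of ASFRs = 201.0 + 227.5 + 184.6 + 113.6 + 43.1 + 12.7 = 782.5
TFR = 5 × 782.5 / 1000 = 3.9125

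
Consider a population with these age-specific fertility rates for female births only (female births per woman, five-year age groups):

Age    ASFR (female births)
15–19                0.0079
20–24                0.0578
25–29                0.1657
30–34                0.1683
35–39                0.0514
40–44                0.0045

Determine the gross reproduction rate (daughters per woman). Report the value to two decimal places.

Sum of female ASFRs = 0.0079 + 0.0578 + 0.1657 + 0.1683 + 0.0514 + 0.0045 = 0.4556
GRR = 5 × 0.4556 = 2.278

2.28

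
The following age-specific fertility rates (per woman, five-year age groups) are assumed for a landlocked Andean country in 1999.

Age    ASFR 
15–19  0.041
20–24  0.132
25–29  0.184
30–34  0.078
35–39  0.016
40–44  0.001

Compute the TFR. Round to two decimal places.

Sum of ASFRs = 0.041 + 0.132 + 0.184 + 0.078 + 0.016 + 0.001 = 0.452
TFR = 5 × 0.452 = 2.26

2.26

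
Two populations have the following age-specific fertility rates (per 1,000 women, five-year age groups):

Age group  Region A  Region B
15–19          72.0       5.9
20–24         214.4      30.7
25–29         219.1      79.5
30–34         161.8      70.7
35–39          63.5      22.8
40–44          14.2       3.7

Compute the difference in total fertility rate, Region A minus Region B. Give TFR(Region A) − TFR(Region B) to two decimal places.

Region A:
  Sum of ASFRs = 72.0 + 214.4 + 219.1 + 161.8 + 63.5 + 14.2 = 745.0
  TFR = 5 × 745.0 / 1000 = 3.725
Region B:
  Sum of ASFRs = 5.9 + 30.7 + 79.5 + 70.7 + 22.8 + 3.7 = 213.3
  TFR = 5 × 213.3 / 1000 = 1.0665
Difference = 3.725 − 1.0665 = 2.6585

2.66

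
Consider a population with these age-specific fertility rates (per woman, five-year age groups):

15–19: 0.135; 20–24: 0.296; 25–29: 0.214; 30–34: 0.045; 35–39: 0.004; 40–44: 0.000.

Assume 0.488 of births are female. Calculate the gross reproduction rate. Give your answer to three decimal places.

1.693

Proportion female at birth = 0.488.
Sum of ASFRs = 0.135 + 0.296 + 0.214 + 0.045 + 0.004 + 0.000 = 0.694
TFR = 5 × 0.694 = 3.47
GRR = 0.488 × 3.47 = 1.69336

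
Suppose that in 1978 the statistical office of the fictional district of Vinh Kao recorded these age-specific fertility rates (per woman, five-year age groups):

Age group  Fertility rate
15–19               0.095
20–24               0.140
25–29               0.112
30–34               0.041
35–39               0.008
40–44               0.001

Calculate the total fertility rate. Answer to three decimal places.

Sum of ASFRs = 0.095 + 0.140 + 0.112 + 0.041 + 0.008 + 0.001 = 0.397
TFR = 5 × 0.397 = 1.985

1.985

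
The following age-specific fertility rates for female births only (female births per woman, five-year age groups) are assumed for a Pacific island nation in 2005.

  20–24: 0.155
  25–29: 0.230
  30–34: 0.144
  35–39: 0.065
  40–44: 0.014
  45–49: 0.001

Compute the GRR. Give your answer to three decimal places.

Sum of female ASFRs = 0.155 + 0.230 + 0.144 + 0.065 + 0.014 + 0.001 = 0.609
GRR = 5 × 0.609 = 3.045

3.045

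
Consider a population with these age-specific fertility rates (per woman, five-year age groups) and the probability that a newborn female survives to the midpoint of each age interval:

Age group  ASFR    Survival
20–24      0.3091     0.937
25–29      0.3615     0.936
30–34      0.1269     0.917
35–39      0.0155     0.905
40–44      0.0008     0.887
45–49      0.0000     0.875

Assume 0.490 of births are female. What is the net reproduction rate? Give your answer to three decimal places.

1.860

Proportion female at birth = 0.490.
Weighting each age-specific rate by interval width and survival:
  20–24: 5 × 0.3091 × 0.937 = 1.44813
  25–29: 5 × 0.3615 × 0.936 = 1.69182
  30–34: 5 × 0.1269 × 0.917 = 0.58184
  35–39: 5 × 0.0155 × 0.905 = 0.07014
  40–44: 5 × 0.0008 × 0.887 = 0.00355
  45–49: 5 × 0.0000 × 0.875 = 0.00000
Sum = 3.79548
NRR = 0.490 × 3.79548 = 1.85979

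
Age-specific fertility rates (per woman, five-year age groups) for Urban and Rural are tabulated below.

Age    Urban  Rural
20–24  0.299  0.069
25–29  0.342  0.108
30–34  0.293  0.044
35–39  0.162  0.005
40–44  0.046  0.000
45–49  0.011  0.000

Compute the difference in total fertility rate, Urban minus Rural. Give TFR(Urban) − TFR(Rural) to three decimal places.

Urban:
  Sum of ASFRs = 0.299 + 0.342 + 0.293 + 0.162 + 0.046 + 0.011 = 1.153
  TFR = 5 × 1.153 = 5.765
Rural:
  Sum of ASFRs = 0.069 + 0.108 + 0.044 + 0.005 + 0.000 + 0.000 = 0.226
  TFR = 5 × 0.226 = 1.13
Difference = 5.765 − 1.13 = 4.635

4.635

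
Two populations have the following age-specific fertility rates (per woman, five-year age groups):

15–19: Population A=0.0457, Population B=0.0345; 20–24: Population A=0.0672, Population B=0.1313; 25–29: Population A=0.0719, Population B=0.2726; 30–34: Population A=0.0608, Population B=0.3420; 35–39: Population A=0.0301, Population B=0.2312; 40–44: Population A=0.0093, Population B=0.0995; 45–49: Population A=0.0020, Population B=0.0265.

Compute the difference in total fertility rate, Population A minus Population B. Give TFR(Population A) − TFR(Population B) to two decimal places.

Population A:
  Sum of ASFRs = 0.0457 + 0.0672 + 0.0719 + 0.0608 + 0.0301 + 0.0093 + 0.0020 = 0.2870
  TFR = 5 × 0.2870 = 1.435
Population B:
  Sum of ASFRs = 0.0345 + 0.1313 + 0.2726 + 0.3420 + 0.2312 + 0.0995 + 0.0265 = 1.1376
  TFR = 5 × 1.1376 = 5.688
Difference = 1.435 − 5.688 = -4.253

-4.25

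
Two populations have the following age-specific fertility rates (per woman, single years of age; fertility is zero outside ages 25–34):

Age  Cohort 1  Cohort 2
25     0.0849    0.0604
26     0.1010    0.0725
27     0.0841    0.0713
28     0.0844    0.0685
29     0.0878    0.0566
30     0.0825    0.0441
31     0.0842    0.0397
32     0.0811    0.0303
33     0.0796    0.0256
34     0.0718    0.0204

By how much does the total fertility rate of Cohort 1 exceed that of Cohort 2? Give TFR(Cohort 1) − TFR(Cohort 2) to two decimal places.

Cohort 1:
  Sum of ASFRs = 0.0849 + 0.1010 + 0.0841 + 0.0844 + 0.0878 + 0.0825 + 0.0842 + 0.0811 + 0.0796 + 0.0718 = 0.8414
  TFR = 0.8414
Cohort 2:
  Sum of ASFRs = 0.0604 + 0.0725 + 0.0713 + 0.0685 + 0.0566 + 0.0441 + 0.0397 + 0.0303 + 0.0256 + 0.0204 = 0.4894
  TFR = 0.4894
Difference = 0.8414 − 0.4894 = 0.352

0.35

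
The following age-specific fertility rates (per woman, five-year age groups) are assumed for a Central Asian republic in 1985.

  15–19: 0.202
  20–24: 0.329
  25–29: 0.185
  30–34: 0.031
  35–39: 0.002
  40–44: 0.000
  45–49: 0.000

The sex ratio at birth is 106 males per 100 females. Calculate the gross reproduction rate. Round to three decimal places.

1.818

Proportion female at birth = 100 / (100 + 106) = 0.48544.
Sum of ASFRs = 0.202 + 0.329 + 0.185 + 0.031 + 0.002 + 0.000 + 0.000 = 0.749
TFR = 5 × 0.749 = 3.745
GRR = 0.48544 × 3.745 = 1.81797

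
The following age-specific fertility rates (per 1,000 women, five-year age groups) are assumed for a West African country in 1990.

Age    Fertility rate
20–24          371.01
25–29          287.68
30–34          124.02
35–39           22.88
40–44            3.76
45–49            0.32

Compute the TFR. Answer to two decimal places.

Sum of ASFRs = 371.01 + 287.68 + 124.02 + 22.88 + 3.76 + 0.32 = 809.67
TFR = 5 × 809.67 / 1000 = 4.04835

4.05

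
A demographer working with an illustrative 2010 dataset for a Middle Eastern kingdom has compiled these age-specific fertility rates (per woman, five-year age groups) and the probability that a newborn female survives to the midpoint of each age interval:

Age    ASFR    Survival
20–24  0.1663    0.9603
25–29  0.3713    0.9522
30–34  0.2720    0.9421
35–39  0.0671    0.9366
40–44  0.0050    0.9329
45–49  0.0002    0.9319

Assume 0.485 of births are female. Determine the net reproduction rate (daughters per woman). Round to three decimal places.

Proportion female at birth = 0.485.
Per-age-group product (5 × ASFR × survival probability):
  20–24: 5 × 0.1663 × 0.9603 = 0.79849
  25–29: 5 × 0.3713 × 0.9522 = 1.76776
  30–34: 5 × 0.2720 × 0.9421 = 1.28126
  35–39: 5 × 0.0671 × 0.9366 = 0.31423
  40–44: 5 × 0.0050 × 0.9329 = 0.02332
  45–49: 5 × 0.0002 × 0.9319 = 0.00093
Sum = 4.18599
NRR = 0.485 × 4.18599 = 2.03021
NRR > 1, so each generation more than replaces itself.

2.030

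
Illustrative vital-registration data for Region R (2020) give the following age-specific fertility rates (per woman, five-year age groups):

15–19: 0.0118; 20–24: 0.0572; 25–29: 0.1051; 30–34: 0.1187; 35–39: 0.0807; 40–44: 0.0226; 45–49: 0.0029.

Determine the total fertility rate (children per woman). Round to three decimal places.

1.995

Sum of ASFRs = 0.0118 + 0.0572 + 0.1051 + 0.1187 + 0.0807 + 0.0226 + 0.0029 = 0.3990
TFR = 5 × 0.3990 = 1.995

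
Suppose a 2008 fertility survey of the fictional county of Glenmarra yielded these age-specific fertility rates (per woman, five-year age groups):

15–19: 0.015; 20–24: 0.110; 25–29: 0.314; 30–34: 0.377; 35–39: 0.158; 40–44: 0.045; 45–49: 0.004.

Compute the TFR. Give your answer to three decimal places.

Sum of ASFRs = 0.015 + 0.110 + 0.314 + 0.377 + 0.158 + 0.045 + 0.004 = 1.023
TFR = 5 × 1.023 = 5.115

5.115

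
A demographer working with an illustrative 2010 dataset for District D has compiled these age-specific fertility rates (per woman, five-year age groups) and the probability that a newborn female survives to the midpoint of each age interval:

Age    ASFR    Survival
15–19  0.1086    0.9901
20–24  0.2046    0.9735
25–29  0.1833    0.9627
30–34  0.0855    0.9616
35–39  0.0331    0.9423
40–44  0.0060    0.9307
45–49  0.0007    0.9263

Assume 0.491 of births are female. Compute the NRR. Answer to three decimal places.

Proportion female at birth = 0.491.
Each age group contributes 5 × ASFR × survival:
  15–19: 5 × 0.1086 × 0.9901 = 0.53762
  20–24: 5 × 0.2046 × 0.9735 = 0.99589
  25–29: 5 × 0.1833 × 0.9627 = 0.88231
  30–34: 5 × 0.0855 × 0.9616 = 0.41108
  35–39: 5 × 0.0331 × 0.9423 = 0.15595
  40–44: 5 × 0.0060 × 0.9307 = 0.02792
  45–49: 5 × 0.0007 × 0.9263 = 0.00324
Sum = 3.01401
NRR = 0.491 × 3.01401 = 1.47988
NRR > 1, so each generation more than replaces itself.

1.480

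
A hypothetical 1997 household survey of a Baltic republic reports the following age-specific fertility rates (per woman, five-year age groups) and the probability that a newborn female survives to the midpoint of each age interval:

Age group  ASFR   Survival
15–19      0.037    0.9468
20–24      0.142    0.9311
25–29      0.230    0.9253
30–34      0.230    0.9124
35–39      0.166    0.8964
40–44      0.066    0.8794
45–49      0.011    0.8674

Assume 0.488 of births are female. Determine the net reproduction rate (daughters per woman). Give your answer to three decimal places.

Proportion female at birth = 0.488.
Weighting each age-specific rate by interval width and survival:
  15–19: 5 × 0.037 × 0.9468 = 0.17516
  20–24: 5 × 0.142 × 0.9311 = 0.66108
  25–29: 5 × 0.230 × 0.9253 = 1.06410
  30–34: 5 × 0.230 × 0.9124 = 1.04926
  35–39: 5 × 0.166 × 0.8964 = 0.74401
  40–44: 5 × 0.066 × 0.8794 = 0.29020
  45–49: 5 × 0.011 × 0.8674 = 0.04771
Sum = 4.03152
NRR = 0.488 × 4.03152 = 1.96738
An NRR exceeding 1 indicates intrinsic growth under these rates.

1.967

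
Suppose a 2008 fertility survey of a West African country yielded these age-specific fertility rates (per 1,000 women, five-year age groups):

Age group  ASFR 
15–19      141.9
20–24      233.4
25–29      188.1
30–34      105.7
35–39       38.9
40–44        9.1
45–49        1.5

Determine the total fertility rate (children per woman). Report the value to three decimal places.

Sum of ASFRs = 141.9 + 233.4 + 188.1 + 105.7 + 38.9 + 9.1 + 1.5 = 718.6
TFR = 5 × 718.6 / 1000 = 3.593

3.593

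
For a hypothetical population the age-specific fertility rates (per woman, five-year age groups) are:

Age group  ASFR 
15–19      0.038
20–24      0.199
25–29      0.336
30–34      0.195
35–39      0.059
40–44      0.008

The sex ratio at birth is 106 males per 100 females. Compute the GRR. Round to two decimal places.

2.03

Proportion female at birth = 100 / (100 + 106) = 0.48544.
Sum of ASFRs = 0.038 + 0.199 + 0.336 + 0.195 + 0.059 + 0.008 = 0.835
TFR = 5 × 0.835 = 4.175
GRR = 0.48544 × 4.175 = 2.02671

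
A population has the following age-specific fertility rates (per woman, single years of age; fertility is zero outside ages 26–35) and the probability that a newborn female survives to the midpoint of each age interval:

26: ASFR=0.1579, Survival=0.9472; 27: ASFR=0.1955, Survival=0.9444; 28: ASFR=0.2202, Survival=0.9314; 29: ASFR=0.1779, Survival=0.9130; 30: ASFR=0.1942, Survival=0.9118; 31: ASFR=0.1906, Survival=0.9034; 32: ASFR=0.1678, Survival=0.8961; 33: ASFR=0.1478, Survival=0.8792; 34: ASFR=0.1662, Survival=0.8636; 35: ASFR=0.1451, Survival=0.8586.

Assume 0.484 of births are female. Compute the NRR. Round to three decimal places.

0.774

Proportion female at birth = 0.484.
Weighting each age-specific rate by interval width and survival:
  26: 1 × 0.1579 × 0.9472 = 0.14956
  27: 1 × 0.1955 × 0.9444 = 0.18463
  28: 1 × 0.2202 × 0.9314 = 0.20509
  29: 1 × 0.1779 × 0.9130 = 0.16242
  30: 1 × 0.1942 × 0.9118 = 0.17707
  31: 1 × 0.1906 × 0.9034 = 0.17219
  32: 1 × 0.1678 × 0.8961 = 0.15037
  33: 1 × 0.1478 × 0.8792 = 0.12995
  34: 1 × 0.1662 × 0.8636 = 0.14353
  35: 1 × 0.1451 × 0.8586 = 0.12458
Sum = 1.59939
NRR = 0.484 × 1.59939 = 0.77410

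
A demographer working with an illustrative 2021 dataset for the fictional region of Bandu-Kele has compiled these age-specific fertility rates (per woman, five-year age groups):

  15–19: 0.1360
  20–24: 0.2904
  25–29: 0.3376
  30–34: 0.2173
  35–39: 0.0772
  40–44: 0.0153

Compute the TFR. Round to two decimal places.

Sum of ASFRs = 0.1360 + 0.2904 + 0.3376 + 0.2173 + 0.0772 + 0.0153 = 1.0738
TFR = 5 × 1.0738 = 5.369

5.37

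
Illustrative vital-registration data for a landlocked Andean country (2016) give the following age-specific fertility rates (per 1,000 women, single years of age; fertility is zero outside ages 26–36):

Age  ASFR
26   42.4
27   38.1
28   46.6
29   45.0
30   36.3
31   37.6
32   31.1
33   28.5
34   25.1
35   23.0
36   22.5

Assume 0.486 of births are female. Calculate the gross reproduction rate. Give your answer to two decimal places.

Proportion female at birth = 0.486.
Sum of ASFRs = 42.4 + 38.1 + 46.6 + 45.0 + 36.3 + 37.6 + 31.1 + 28.5 + 25.1 + 23.0 + 22.5 = 376.2
TFR = 376.2 / 1000 = 0.3762
GRR = 0.486 × 0.3762 = 0.18283

0.18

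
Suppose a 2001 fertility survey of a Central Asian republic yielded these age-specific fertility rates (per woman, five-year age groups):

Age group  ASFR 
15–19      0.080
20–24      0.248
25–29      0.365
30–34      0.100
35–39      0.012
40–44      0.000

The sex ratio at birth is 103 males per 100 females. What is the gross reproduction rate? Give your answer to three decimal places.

1.983

Proportion female at birth = 100 / (100 + 103) = 0.49261.
Sum of ASFRs = 0.080 + 0.248 + 0.365 + 0.100 + 0.012 + 0.000 = 0.805
TFR = 5 × 0.805 = 4.025
GRR = 0.49261 × 4.025 = 1.98276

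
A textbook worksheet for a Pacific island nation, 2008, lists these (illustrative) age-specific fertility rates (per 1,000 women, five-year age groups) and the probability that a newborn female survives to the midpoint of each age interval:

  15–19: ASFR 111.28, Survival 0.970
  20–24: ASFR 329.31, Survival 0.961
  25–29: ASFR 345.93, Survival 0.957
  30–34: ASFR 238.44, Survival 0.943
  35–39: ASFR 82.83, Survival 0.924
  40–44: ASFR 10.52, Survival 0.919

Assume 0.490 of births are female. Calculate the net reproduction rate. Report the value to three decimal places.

2.613

Proportion female at birth = 0.490.
Weighting each age-specific rate by interval width and survival:
  15–19: 5 × 111.28/1000 × 0.970 = 0.53971
  20–24: 5 × 329.31/1000 × 0.961 = 1.58233
  25–29: 5 × 345.93/1000 × 0.957 = 1.65528
  30–34: 5 × 238.44/1000 × 0.943 = 1.12424
  35–39: 5 × 82.83/1000 × 0.924 = 0.38267
  40–44: 5 × 10.52/1000 × 0.919 = 0.04834
Sum = 5.33257
NRR = 0.490 × 5.33257 = 2.61296
An NRR exceeding 1 indicates intrinsic growth under these rates.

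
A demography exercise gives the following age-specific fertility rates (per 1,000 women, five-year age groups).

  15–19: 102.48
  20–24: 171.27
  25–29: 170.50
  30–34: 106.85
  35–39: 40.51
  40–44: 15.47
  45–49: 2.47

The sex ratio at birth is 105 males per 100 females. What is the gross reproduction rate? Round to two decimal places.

Proportion female at birth = 100 / (100 + 105) = 0.48780.
Sum of ASFRs = 102.48 + 171.27 + 170.50 + 106.85 + 40.51 + 15.47 + 2.47 = 609.55
TFR = 5 × 609.55 / 1000 = 3.04775
GRR = 0.48780 × 3.04775 = 1.48669

1.49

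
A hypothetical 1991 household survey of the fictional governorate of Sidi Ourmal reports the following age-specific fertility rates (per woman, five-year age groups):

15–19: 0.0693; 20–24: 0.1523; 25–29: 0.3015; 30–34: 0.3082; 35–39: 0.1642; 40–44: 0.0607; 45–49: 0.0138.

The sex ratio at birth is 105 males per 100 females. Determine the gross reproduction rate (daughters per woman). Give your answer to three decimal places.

Proportion female at birth = 100 / (100 + 105) = 0.48780.
Sum of ASFRs = 0.0693 + 0.1523 + 0.3015 + 0.3082 + 0.1642 + 0.0607 + 0.0138 = 1.0700
TFR = 5 × 1.0700 = 5.35
GRR = 0.48780 × 5.35 = 2.60973

2.610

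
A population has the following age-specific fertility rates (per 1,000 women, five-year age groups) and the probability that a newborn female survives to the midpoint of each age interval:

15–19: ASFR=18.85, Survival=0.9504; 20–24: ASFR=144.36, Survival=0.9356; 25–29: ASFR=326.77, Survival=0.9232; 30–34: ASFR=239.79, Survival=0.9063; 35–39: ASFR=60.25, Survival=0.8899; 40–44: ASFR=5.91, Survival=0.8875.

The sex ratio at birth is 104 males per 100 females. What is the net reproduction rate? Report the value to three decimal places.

Proportion female at birth = 100 / (100 + 104) = 0.49020.
Weighting each age-specific rate by interval width and survival:
  15–19: 5 × 18.85/1000 × 0.9504 = 0.08958
  20–24: 5 × 144.36/1000 × 0.9356 = 0.67532
  25–29: 5 × 326.77/1000 × 0.9232 = 1.50837
  30–34: 5 × 239.79/1000 × 0.9063 = 1.08661
  35–39: 5 × 60.25/1000 × 0.8899 = 0.26808
  40–44: 5 × 5.91/1000 × 0.8875 = 0.02623
Sum = 3.65419
NRR = 0.49020 × 3.65419 = 1.79128

1.791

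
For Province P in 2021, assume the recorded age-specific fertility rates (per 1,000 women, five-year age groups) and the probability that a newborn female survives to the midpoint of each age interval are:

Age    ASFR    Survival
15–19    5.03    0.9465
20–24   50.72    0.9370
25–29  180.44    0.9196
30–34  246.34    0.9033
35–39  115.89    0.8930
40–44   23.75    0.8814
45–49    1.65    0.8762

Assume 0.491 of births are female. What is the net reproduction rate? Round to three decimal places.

Proportion female at birth = 0.491.
Per-age-group product (5 × ASFR × survival probability):
  15–19: 5 × 5.03/1000 × 0.9465 = 0.02380
  20–24: 5 × 50.72/1000 × 0.9370 = 0.23762
  25–29: 5 × 180.44/1000 × 0.9196 = 0.82966
  30–34: 5 × 246.34/1000 × 0.9033 = 1.11259
  35–39: 5 × 115.89/1000 × 0.8930 = 0.51745
  40–44: 5 × 23.75/1000 × 0.8814 = 0.10467
  45–49: 5 × 1.65/1000 × 0.8762 = 0.00723
Sum = 2.83302
NRR = 0.491 × 2.83302 = 1.39101

1.391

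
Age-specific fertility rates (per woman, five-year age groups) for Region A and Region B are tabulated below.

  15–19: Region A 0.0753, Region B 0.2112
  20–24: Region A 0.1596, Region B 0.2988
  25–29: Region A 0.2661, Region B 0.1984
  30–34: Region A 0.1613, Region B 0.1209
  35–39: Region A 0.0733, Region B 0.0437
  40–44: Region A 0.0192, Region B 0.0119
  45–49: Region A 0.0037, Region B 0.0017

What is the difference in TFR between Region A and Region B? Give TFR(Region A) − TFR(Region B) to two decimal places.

-0.64

Region A:
  Sum of ASFRs = 0.0753 + 0.1596 + 0.2661 + 0.1613 + 0.0733 + 0.0192 + 0.0037 = 0.7585
  TFR = 5 × 0.7585 = 3.7925
Region B:
  Sum of ASFRs = 0.2112 + 0.2988 + 0.1984 + 0.1209 + 0.0437 + 0.0119 + 0.0017 = 0.8866
  TFR = 5 × 0.8866 = 4.433
Difference = 3.7925 − 4.433 = -0.6405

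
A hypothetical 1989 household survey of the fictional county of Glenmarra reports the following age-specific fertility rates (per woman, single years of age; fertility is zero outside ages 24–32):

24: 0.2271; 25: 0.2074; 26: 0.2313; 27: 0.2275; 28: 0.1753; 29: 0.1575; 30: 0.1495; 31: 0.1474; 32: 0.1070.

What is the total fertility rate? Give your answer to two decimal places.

Sum of ASFRs = 0.2271 + 0.2074 + 0.2313 + 0.2275 + 0.1753 + 0.1575 + 0.1495 + 0.1474 + 0.1070 = 1.6300
TFR = 1.63

1.63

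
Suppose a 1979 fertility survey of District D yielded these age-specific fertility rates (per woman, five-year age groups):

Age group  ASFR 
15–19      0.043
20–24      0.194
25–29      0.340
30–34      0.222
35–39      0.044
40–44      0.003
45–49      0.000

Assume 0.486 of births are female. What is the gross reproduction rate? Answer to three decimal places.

Proportion female at birth = 0.486.
Sum of ASFRs = 0.043 + 0.194 + 0.340 + 0.222 + 0.044 + 0.003 + 0.000 = 0.846
TFR = 5 × 0.846 = 4.23
GRR = 0.486 × 4.23 = 2.05578

2.056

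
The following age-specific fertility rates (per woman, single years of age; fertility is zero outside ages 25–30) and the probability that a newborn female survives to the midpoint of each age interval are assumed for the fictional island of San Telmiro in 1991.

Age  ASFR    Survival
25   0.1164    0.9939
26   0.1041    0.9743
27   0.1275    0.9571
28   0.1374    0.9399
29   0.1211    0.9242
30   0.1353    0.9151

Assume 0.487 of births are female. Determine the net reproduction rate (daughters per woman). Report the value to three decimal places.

0.343

Proportion female at birth = 0.487.
Per-age-group product (1 × ASFR × survival probability):
  25: 1 × 0.1164 × 0.9939 = 0.11569
  26: 1 × 0.1041 × 0.9743 = 0.10142
  27: 1 × 0.1275 × 0.9571 = 0.12203
  28: 1 × 0.1374 × 0.9399 = 0.12914
  29: 1 × 0.1211 × 0.9242 = 0.11192
  30: 1 × 0.1353 × 0.9151 = 0.12381
Sum = 0.70401
NRR = 0.487 × 0.70401 = 0.34285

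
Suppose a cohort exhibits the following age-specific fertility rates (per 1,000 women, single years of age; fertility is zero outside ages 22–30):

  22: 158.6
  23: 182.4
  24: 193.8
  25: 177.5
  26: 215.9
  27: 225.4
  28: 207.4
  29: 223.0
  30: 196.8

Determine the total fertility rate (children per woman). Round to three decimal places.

1.781

Sum of ASFRs = 158.6 + 182.4 + 193.8 + 177.5 + 215.9 + 225.4 + 207.4 + 223.0 + 196.8 = 1780.8
TFR = 1780.8 / 1000 = 1.7808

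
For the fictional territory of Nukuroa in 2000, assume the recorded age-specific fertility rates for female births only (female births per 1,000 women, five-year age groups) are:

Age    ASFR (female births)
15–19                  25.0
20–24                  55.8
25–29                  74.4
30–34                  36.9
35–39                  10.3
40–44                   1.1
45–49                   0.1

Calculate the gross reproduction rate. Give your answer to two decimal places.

1.02

Sum of female ASFRs = 25.0 + 55.8 + 74.4 + 36.9 + 10.3 + 1.1 + 0.1 = 203.6
GRR = 5 × 203.6 / 1000 = 1.018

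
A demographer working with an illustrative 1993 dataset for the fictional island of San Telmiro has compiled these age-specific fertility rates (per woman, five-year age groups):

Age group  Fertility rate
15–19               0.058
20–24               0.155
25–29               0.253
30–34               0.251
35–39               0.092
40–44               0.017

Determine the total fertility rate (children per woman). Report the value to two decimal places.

4.13

Sum of ASFRs = 0.058 + 0.155 + 0.253 + 0.251 + 0.092 + 0.017 = 0.826
TFR = 5 × 0.826 = 4.13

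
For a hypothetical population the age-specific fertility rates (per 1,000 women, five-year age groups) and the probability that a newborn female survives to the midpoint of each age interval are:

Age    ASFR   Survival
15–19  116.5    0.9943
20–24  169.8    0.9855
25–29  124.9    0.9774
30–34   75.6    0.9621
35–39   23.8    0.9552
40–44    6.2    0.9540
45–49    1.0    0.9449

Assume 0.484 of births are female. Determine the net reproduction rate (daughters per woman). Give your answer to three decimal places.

1.228

Proportion female at birth = 0.484.
Survival-weighted fertility by age (5·fₓ·Sₓ):
  15–19: 5 × 116.5/1000 × 0.9943 = 0.57918
  20–24: 5 × 169.8/1000 × 0.9855 = 0.83669
  25–29: 5 × 124.9/1000 × 0.9774 = 0.61039
  30–34: 5 × 75.6/1000 × 0.9621 = 0.36367
  35–39: 5 × 23.8/1000 × 0.9552 = 0.11367
  40–44: 5 × 6.2/1000 × 0.9540 = 0.02957
  45–49: 5 × 1.0/1000 × 0.9449 = 0.00472
Sum = 2.53789
NRR = 0.484 × 2.53789 = 1.22834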